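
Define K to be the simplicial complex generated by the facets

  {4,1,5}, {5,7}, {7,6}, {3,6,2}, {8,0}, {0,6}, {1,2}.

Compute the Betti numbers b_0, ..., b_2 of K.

We work with the vertex ordering 0 < 1 < 2 < 3 < 4 < 5 < 6 < 7 < 8. The simplices of K, each written with vertices in increasing order, are:

  0-simplices (9): [0], [1], [2], [3], [4], [5], [6], [7], [8]
  1-simplices (11): [0,6], [0,8], [1,2], [1,4], [1,5], [2,3], [2,6], [3,6], [4,5], [5,7], [6,7]
  2-simplices (2): [1,4,5], [2,3,6]

so the chain groups are C_0 ≅ Z^9, C_1 ≅ Z^11, C_2 ≅ Z^2.

The boundary map ∂_1: C_1 → C_0 maps an edge to its endpoints' difference, ∂[p,q] = q − p. For instance
  ∂[2,3] = [3] − [2].
As a 9×11 matrix over Z this has rank 8, with invariant factors (1,1,1,1,1,1,1,1).

∂_2: C_2 → C_1 acts by ∂[p,q,r] = [q,r] − [p,r] + [p,q]. For instance
  ∂[2,3,6] = [3,6] − [2,6] + [2,3],
  ∂[1,4,5] = [4,5] − [1,5] + [1,4].
This gives a 11×2 integer matrix of rank 2; reducing to Smith normal form yields diagonal entries (1,1).

Reading off H_k = ker ∂_k / im ∂_{k+1}:

  H_0: rank C_0 − rank ∂_1 = 9 − 8 = 1, and the invariant factors of ∂_1 are all 1, so H_0 ≅ Z.
  H_1: rank ker ∂_1 − rank ∂_2 = (11 − 8) − 2 = 1, and the invariant factors of ∂_2 are all 1, so H_1 ≅ Z.
  H_2: rank ker ∂_2 − rank ∂_3 = (2 − 2) − 0 = 0, and there is no ∂_3, so H_2 ≅ 0.

Hence the Betti numbers are b_0 = 1, b_1 = 1, b_2 = 0.

b_0 = 1, b_1 = 1, b_2 = 0.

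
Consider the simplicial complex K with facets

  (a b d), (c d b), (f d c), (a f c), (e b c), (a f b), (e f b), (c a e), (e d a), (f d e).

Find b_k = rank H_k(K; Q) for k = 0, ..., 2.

We work with the vertex ordering a < b < c < d < e < f. The simplices of K, each written with vertices in increasing order, are:

  0-simplices (6): a, b, c, d, e, f
  1-simplices (15): ab, ac, ad, ae, af, bc, bd, be, bf, cd, ce, cf, de, df, ef
  2-simplices (10): abd, abf, ace, acf, ade, bcd, bce, bef, cdf, def

so the chain groups are C_0 ≅ Z^6, C_1 ≅ Z^15, C_2 ≅ Z^10.

Boundary ∂_1: C_1 → C_0 is given by ∂[p,q] = [q] − [p]. For instance
  ∂cd = d − c.
The 6×15 boundary matrix has rank 5 and Smith normal form diag(1,1,1,1,1).

Boundary ∂_2: C_2 → C_1 acts by ∂[p,q,r] = [q,r] − [p,r] + [p,q]. For instance
  ∂bcd = cd − bd + bc,
  ∂bce = ce − be + bc.
As a 15×10 matrix over Z this has rank 10, with invariant factors (1,1,1,1,1,1,1,1,1,2).

From H_k ≅ ker(∂_k) / im(∂_{k+1}) we obtain:

  H_0: rank C_0 − rank ∂_1 = 6 − 5 = 1, and the invariant factors of ∂_1 are all 1, so H_0 = Z.
  H_1: rank ker ∂_1 − rank ∂_2 = (15 − 5) − 10 = 0, and ∂_2 has invariant factor 2 > 1, so H_1 = Z/2Z.
  H_2: rank ker ∂_2 − rank ∂_3 = (10 − 10) − 0 = 0, and there is no ∂_3, so H_2 = 0.

As a check, the Euler characteristic is 6 − 15 + 10 = 1, which agrees with 1 − 0 + 0 = 1.

Hence the Betti numbers are b_0 = 1, b_1 = 0, b_2 = 0.

b_0 = 1, b_1 = 0, b_2 = 0.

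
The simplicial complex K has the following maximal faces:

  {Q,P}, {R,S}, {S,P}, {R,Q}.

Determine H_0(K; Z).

Take the total order P < Q < R < S on the vertex set. Then K (dimension 1) consists of the simplices:

  0-simplices (4): P, Q, R, S
  1-simplices (4): PQ, PS, QR, RS

so the chain groups are C_0 ≅ Z^4, C_1 ≅ Z^4.

The boundary map ∂_1: C_1 → C_0 maps an edge to its endpoints' difference, ∂[p,q] = q − p. For instance
  ∂QR = R − Q.
As a 4×4 matrix over Z this has rank 3, with invariant factors (1,1,1).

Now H_k = ker ∂_k / im ∂_{k+1}, so:

  H_0: rank C_0 − rank ∂_1 = 4 − 3 = 1, and the invariant factors of ∂_1 are all 1, so H_0 = Z.

H_0 = Z.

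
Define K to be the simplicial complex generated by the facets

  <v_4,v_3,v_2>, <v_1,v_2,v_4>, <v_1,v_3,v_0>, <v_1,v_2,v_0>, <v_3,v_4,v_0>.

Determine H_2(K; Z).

H_2 = 0.

Order the vertices as v_0 < v_1 < v_2 < v_3 < v_4. Listing each simplex with vertices in this order, K has dimension 2 with simplices:

  0-simplices (5): [v_0], [v_1], [v_2], [v_3], [v_4]
  1-simplices (10): [v_0,v_1], [v_0,v_2], [v_0,v_3], [v_0,v_4], [v_1,v_2], [v_1,v_3], [v_1,v_4], [v_2,v_3], [v_2,v_4], [v_3,v_4]
  2-simplices (5): [v_0,v_1,v_2], [v_0,v_1,v_3], [v_0,v_3,v_4], [v_1,v_2,v_4], [v_2,v_3,v_4]

so the chain groups are C_0 ≅ Z^5, C_1 ≅ Z^10, C_2 ≅ Z^5.

∂_1: C_1 → C_0 sends each edge [p,q] (with p < q) to q − p. For instance
  ∂[v_2,v_4] = [v_4] − [v_2].
This gives a 5×10 integer matrix of rank 4; reducing to Smith normal form yields diagonal entries (1,1,1,1).

∂_2: C_2 → C_1 acts by ∂[p,q,r] = [q,r] − [p,r] + [p,q]. For instance
  ∂[v_0,v_1,v_2] = [v_1,v_2] − [v_0,v_2] + [v_0,v_1],
  ∂[v_0,v_3,v_4] = [v_3,v_4] − [v_0,v_4] + [v_0,v_3].
This gives a 10×5 integer matrix of rank 5; reducing to Smith normal form yields diagonal entries (1,1,1,1,1).

Now H_k = ker ∂_k / im ∂_{k+1}, so:

  H_2: rank ker ∂_2 − rank ∂_3 = (5 − 5) − 0 = 0, and there is no ∂_3, so H_2 = 0.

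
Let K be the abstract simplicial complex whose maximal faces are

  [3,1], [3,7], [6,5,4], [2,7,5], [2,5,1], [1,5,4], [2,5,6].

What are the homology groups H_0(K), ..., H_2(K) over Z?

H_0 = Z,  H_1 = Z,  H_2 = 0.

We work with the vertex ordering 1 < 2 < 3 < 4 < 5 < 6 < 7. The simplices of K, each written with vertices in increasing order, are:

  0-simplices (7): [1], [2], [3], [4], [5], [6], [7]
  1-simplices (12): [1,2], [1,3], [1,4], [1,5], [2,5], [2,6], [2,7], [3,7], [4,5], [4,6], [5,6], [5,7]
  2-simplices (5): [1,2,5], [1,4,5], [2,5,6], [2,5,7], [4,5,6]

Hence C_0 ≅ Z^7, C_1 ≅ Z^12, C_2 ≅ Z^5.

The boundary map ∂_1: C_1 → C_0 maps an edge to its endpoints' difference, ∂[p,q] = q − p. For instance
  ∂[2,7] = [7] − [2].
The 7×12 boundary matrix has rank 6 and Smith normal form diag(1,1,1,1,1,1).

∂_2: C_2 → C_1 sends each 2-simplex [p,q,r] to [q,r] − [p,r] + [p,q]. For instance
  ∂[2,5,6] = [5,6] − [2,6] + [2,5],
  ∂[2,5,7] = [5,7] − [2,7] + [2,5].
As a 12×5 matrix over Z this has rank 5, with invariant factors (1,1,1,1,1).

From H_k ≅ ker(∂_k) / im(∂_{k+1}) we obtain:

  H_0: rank C_0 − rank ∂_1 = 7 − 6 = 1, and the invariant factors of ∂_1 are all 1, so H_0 ≅ Z.
  H_1: rank ker ∂_1 − rank ∂_2 = (12 − 6) − 5 = 1, and the invariant factors of ∂_2 are all 1, so H_1 ≅ Z.
  H_2: rank ker ∂_2 − rank ∂_3 = (5 − 5) − 0 = 0, and there is no ∂_3, so H_2 ≅ 0.

As a check, the Euler characteristic is 7 − 12 + 5 = 0, which agrees with 1 − 1 + 0 = 0.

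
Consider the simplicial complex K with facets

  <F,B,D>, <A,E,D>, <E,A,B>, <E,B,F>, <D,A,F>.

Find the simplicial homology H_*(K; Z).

H_0 = Z,  H_1 = Z,  H_2 = 0.

K has 5 vertices, 10 edges, 5 triangles.
rank ∂_0 = 0, rank ∂_1 = 4 ⇒ b_0 = 5 − 0 − 4 = 1; all invariant factors of ∂_1 are 1 so no torsion. So H_0 ≅ Z.
rank ∂_1 = 4, rank ∂_2 = 5 ⇒ b_1 = 10 − 4 − 5 = 1; all invariant factors of ∂_2 are 1 so no torsion. So H_1 ≅ Z.
rank ∂_2 = 5, rank ∂_3 = 0 ⇒ b_2 = 5 − 5 − 0 = 0. So H_2 ≅ 0.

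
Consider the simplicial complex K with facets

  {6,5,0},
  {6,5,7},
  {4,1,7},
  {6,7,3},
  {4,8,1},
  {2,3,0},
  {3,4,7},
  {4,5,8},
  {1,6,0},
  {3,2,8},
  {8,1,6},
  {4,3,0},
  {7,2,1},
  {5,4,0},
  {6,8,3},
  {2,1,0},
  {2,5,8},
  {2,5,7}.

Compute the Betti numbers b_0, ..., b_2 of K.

Fix the vertex order 0 < 1 < 2 < 3 < 4 < 5 < 6 < 7 < 8 and write every simplex with vertices in increasing order. Then dim K = 2 and the simplices of K are:

  0-simplices (9): [0], [1], [2], [3], [4], [5], [6], [7], [8]
  1-simplices (27): (27 of them)
  2-simplices (18): [0,1,2], [0,1,6], [0,2,3], [0,3,4], [0,4,5], [0,5,6], [1,2,7], [1,4,7], [1,4,8], [1,6,8], [2,3,8], [2,5,7], [2,5,8], [3,4,7], [3,6,7], [3,6,8], [4,5,8], [5,6,7]

Hence C_0 ≅ Z^9, C_1 ≅ Z^27, C_2 ≅ Z^18.

∂_1: C_1 → C_0 sends each edge [p,q] (with p < q) to q − p.
The resulting 9×27 matrix has rank 8, and its Smith normal form has invariant factors (1,1,1,1,1,1,1,1).

∂_2: C_2 → C_1 sends each 2-simplex [p,q,r] to [q,r] − [p,r] + [p,q]. For instance
  ∂[0,1,6] = [1,6] − [0,6] + [0,1],
  ∂[0,2,3] = [2,3] − [0,3] + [0,2].
As a 27×18 matrix over Z this has rank 17, with invariant factors (1,1,1,1,1,1,1,1,1,1,1,1,1,1,1,1,1).

Computing H_k = (kernel of ∂_k) / (image of ∂_{k+1}):

  H_0: rank C_0 − rank ∂_1 = 9 − 8 = 1, and the invariant factors of ∂_1 are all 1, so H_0 = Z.
  H_1: rank ker ∂_1 − rank ∂_2 = (27 − 8) − 17 = 2, and the invariant factors of ∂_2 are all 1, so H_1 = Z^2.
  H_2: rank ker ∂_2 − rank ∂_3 = (18 − 17) − 0 = 1, and there is no ∂_3, so H_2 = Z.

As a check, the Euler characteristic is 9 − 27 + 18 = 0, which agrees with 1 − 2 + 1 = 0.
(K is a triangulation of the torus T^2.)

Hence the Betti numbers are b_0 = 1, b_1 = 2, b_2 = 1.

b_0 = 1, b_1 = 2, b_2 = 1.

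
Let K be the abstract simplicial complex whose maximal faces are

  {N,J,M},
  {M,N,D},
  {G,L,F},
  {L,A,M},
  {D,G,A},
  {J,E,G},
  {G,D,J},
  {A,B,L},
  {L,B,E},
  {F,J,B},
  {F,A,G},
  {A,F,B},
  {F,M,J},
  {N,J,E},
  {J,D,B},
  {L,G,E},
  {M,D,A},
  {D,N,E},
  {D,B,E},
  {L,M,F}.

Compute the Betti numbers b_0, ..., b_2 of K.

b_0 = 1, b_1 = 1, b_2 = 0.

Take the total order A < B < D < E < F < G < J < L < M < N on the vertex set. Then K (dimension 2) consists of the simplices:

  0-simplices (10): A, B, D, E, F, G, J, L, M, N
  1-simplices (30): AB, AD, AF, AG, AL, AM, BD, BE, BF, BJ, BL, DE, DG, DJ, DM, DN, EG, EJ, EL, EN, FG, FJ, FL, FM, GJ, GL, JM, JN, LM, MN
  2-simplices (20): ABF, ABL, ADG, ADM, AFG, ALM, BDE, BDJ, BEL, BFJ, DEN, DGJ, DMN, EGJ, EGL, EJN, FGL, FJM, FLM, JMN

so the chain groups are C_0 ≅ Z^10, C_1 ≅ Z^30, C_2 ≅ Z^20.

∂_1: C_1 → C_0 sends each edge [p,q] (with p < q) to q − p.
The 10×30 boundary matrix has rank 9 and Smith normal form diag(1,1,1,1,1,1,1,1,1).

Boundary ∂_2: C_2 → C_1 maps a triangle to the signed sum of its edges. For instance
  ∂ALM = LM − AM + AL,
  ∂DMN = MN − DN + DM.
The resulting 30×20 matrix has rank 20, and its Smith normal form has invariant factors (1,1,1,1,1,1,1,1,1,1,1,1,1,1,1,1,1,1,1,2).

Computing H_k = (kernel of ∂_k) / (image of ∂_{k+1}):

  H_0: rank C_0 − rank ∂_1 = 10 − 9 = 1, and the invariant factors of ∂_1 are all 1, so H_0 = Z.
  H_1: rank ker ∂_1 − rank ∂_2 = (30 − 9) − 20 = 1, and ∂_2 has invariant factor 2 > 1, so H_1 = Z ⊕ Z/2.
  H_2: rank ker ∂_2 − rank ∂_3 = (20 − 20) − 0 = 0, and there is no ∂_3, so H_2 = 0.

As a check, the Euler characteristic is 10 − 30 + 20 = 0, which agrees with 1 − 1 + 0 = 0.
(K is a triangulation of the Klein bottle.)

Hence the Betti numbers are b_0 = 1, b_1 = 1, b_2 = 0.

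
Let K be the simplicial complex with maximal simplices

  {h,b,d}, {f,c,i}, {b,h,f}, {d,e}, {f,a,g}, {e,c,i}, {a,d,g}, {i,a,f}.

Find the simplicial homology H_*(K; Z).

We work with the vertex ordering a < b < c < d < e < f < g < h < i. The simplices of K, each written with vertices in increasing order, are:

  0-simplices (9): a, b, c, d, e, f, g, h, i
  1-simplices (17): ad, af, ag, ai, bd, bf, bh, ce, cf, ci, de, dg, dh, ei, fg, fh, fi
  2-simplices (7): adg, afg, afi, bdh, bfh, cei, cfi

Hence C_0 ≅ Z^9, C_1 ≅ Z^17, C_2 ≅ Z^7.

∂_1: C_1 → C_0 sends each edge [p,q] (with p < q) to q − p.
This gives a 9×17 integer matrix of rank 8; reducing to Smith normal form yields diagonal entries (1,1,1,1,1,1,1,1).

Boundary ∂_2: C_2 → C_1 sends each 2-simplex [p,q,r] to [q,r] − [p,r] + [p,q]. For instance
  ∂cei = ei − ci + ce,
  ∂bdh = dh − bh + bd.
The resulting 17×7 matrix has rank 7, and its Smith normal form has invariant factors (1,1,1,1,1,1,1).

Reading off H_k = ker ∂_k / im ∂_{k+1}:

  H_0: rank C_0 − rank ∂_1 = 9 − 8 = 1, and the invariant factors of ∂_1 are all 1, so H_0 = Z.
  H_1: rank ker ∂_1 − rank ∂_2 = (17 − 8) − 7 = 2, and the invariant factors of ∂_2 are all 1, so H_1 = Z^2.
  H_2: rank ker ∂_2 − rank ∂_3 = (7 − 7) − 0 = 0, and there is no ∂_3, so H_2 = 0.

H_0 ≅ Z,  H_1 ≅ Z^2,  H_2 = 0.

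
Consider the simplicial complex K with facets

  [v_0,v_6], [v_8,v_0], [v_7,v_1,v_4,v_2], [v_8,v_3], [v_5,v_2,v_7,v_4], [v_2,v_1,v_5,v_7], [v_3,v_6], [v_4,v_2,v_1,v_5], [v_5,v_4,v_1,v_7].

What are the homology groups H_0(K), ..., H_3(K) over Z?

We work with the vertex ordering v_0 < v_1 < v_2 < v_3 < v_4 < v_5 < v_6 < v_7 < v_8. The simplices of K, each written with vertices in increasing order, are:

  0-simplices (9): [v_0], [v_1], [v_2], [v_3], [v_4], [v_5], [v_6], [v_7], [v_8]
  1-simplices (14): [v_0,v_6], [v_0,v_8], [v_1,v_2], [v_1,v_4], [v_1,v_5], [v_1,v_7], [v_2,v_4], [v_2,v_5], [v_2,v_7], [v_3,v_6], [v_3,v_8], [v_4,v_5], [v_4,v_7], [v_5,v_7]
  2-simplices (10): [v_1,v_2,v_4], [v_1,v_2,v_5], [v_1,v_2,v_7], [v_1,v_4,v_5], [v_1,v_4,v_7], [v_1,v_5,v_7], [v_2,v_4,v_5], [v_2,v_4,v_7], [v_2,v_5,v_7], [v_4,v_5,v_7]
  3-simplices (5): [v_1,v_2,v_4,v_5], [v_1,v_2,v_4,v_7], [v_1,v_2,v_5,v_7], [v_1,v_4,v_5,v_7], [v_2,v_4,v_5,v_7]

giving chain groups C_0 ≅ Z^9, C_1 ≅ Z^14, C_2 ≅ Z^10, C_3 ≅ Z^5.

Boundary ∂_1: C_1 → C_0 is given by ∂[p,q] = [q] − [p]. For instance
  ∂[v_3,v_8] = [v_8] − [v_3].
As a 9×14 matrix over Z this has rank 7, with invariant factors (1,1,1,1,1,1,1).

Boundary ∂_2: C_2 → C_1 sends each 2-simplex [p,q,r] to [q,r] − [p,r] + [p,q]. For instance
  ∂[v_1,v_5,v_7] = [v_5,v_7] − [v_1,v_7] + [v_1,v_5],
  ∂[v_2,v_5,v_7] = [v_5,v_7] − [v_2,v_7] + [v_2,v_5].
As a 14×10 matrix over Z this has rank 6, with invariant factors (1,1,1,1,1,1).

∂_3: C_3 → C_2 sends each 3-simplex σ to the alternating sum Σ_i (−1)^i (σ with its i-th vertex removed). For instance
  ∂[v_1,v_2,v_5,v_7] = [v_2,v_5,v_7] − [v_1,v_5,v_7] + [v_1,v_2,v_7] − [v_1,v_2,v_5],
  ∂[v_1,v_2,v_4,v_7] = [v_2,v_4,v_7] − [v_1,v_4,v_7] + [v_1,v_2,v_7] − [v_1,v_2,v_4].
This gives a 10×5 integer matrix of rank 4; reducing to Smith normal form yields diagonal entries (1,1,1,1).

From H_k ≅ ker(∂_k) / im(∂_{k+1}) we obtain:

  H_0: rank C_0 − rank ∂_1 = 9 − 7 = 2, and the invariant factors of ∂_1 are all 1, so H_0 ≅ Z^2.
  H_1: rank ker ∂_1 − rank ∂_2 = (14 − 7) − 6 = 1, and the invariant factors of ∂_2 are all 1, so H_1 ≅ Z.
  H_2: rank ker ∂_2 − rank ∂_3 = (10 − 6) − 4 = 0, and the invariant factors of ∂_3 are all 1, so H_2 ≅ 0.
  H_3: rank ker ∂_3 − rank ∂_4 = (5 − 4) − 0 = 1, and there is no ∂_4, so H_3 ≅ Z.

As a check, the Euler characteristic is 9 − 14 + 10 − 5 = 0, which agrees with 2 − 1 + 0 − 1 = 0.

H_0 ≅ Z^2,  H_1 ≅ Z,  H_2 = 0,  H_3 ≅ Z.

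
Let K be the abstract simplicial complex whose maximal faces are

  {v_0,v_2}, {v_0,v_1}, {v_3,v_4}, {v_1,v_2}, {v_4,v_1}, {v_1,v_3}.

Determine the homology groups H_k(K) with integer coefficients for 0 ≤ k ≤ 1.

Fix the vertex order v_0 < v_1 < v_2 < v_3 < v_4 and write every simplex with vertices in increasing order. Then dim K = 1 and the simplices of K are:

  0-simplices (5): [v_0], [v_1], [v_2], [v_3], [v_4]
  1-simplices (6): [v_0,v_1], [v_0,v_2], [v_1,v_2], [v_1,v_3], [v_1,v_4], [v_3,v_4]

Hence C_0 ≅ Z^5, C_1 ≅ Z^6.

∂_1: C_1 → C_0 is given by ∂[p,q] = [q] − [p]. For instance
  ∂[v_1,v_2] = [v_2] − [v_1].
As a 5×6 matrix over Z this has rank 4, with invariant factors (1,1,1,1).

Reading off H_k = ker ∂_k / im ∂_{k+1}:

  H_0: rank C_0 − rank ∂_1 = 5 − 4 = 1, and the invariant factors of ∂_1 are all 1, so H_0 ≅ Z.
  H_1: rank ker ∂_1 − rank ∂_2 = (6 − 4) − 0 = 2, and there is no ∂_2, so H_1 ≅ Z^2.

H_0 = Z,  H_1 = Z^2.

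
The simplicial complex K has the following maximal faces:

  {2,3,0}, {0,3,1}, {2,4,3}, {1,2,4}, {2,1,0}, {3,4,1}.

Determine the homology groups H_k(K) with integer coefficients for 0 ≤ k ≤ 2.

H_0 ≅ Z,  H_1 = 0,  H_2 ≅ Z.

Fix the vertex order 0 < 1 < 2 < 3 < 4 and write every simplex with vertices in increasing order. Then dim K = 2 and the simplices of K are:

  0-simplices (5): [0], [1], [2], [3], [4]
  1-simplices (9): [0,1], [0,2], [0,3], [1,2], [1,3], [1,4], [2,3], [2,4], [3,4]
  2-simplices (6): [0,1,2], [0,1,3], [0,2,3], [1,2,4], [1,3,4], [2,3,4]

Hence C_0 ≅ Z^5, C_1 ≅ Z^9, C_2 ≅ Z^6.

∂_1: C_1 → C_0 maps an edge to its endpoints' difference, ∂[p,q] = q − p.
The 5×9 boundary matrix has rank 4 and Smith normal form diag(1,1,1,1).

∂_2: C_2 → C_1 sends each 2-simplex [p,q,r] to [q,r] − [p,r] + [p,q]. For instance
  ∂[0,1,2] = [1,2] − [0,2] + [0,1],
  ∂[0,2,3] = [2,3] − [0,3] + [0,2].
As a 9×6 matrix over Z this has rank 5, with invariant factors (1,1,1,1,1).

From H_k ≅ ker(∂_k) / im(∂_{k+1}) we obtain:

  H_0: rank C_0 − rank ∂_1 = 5 − 4 = 1, and the invariant factors of ∂_1 are all 1, so H_0 = Z.
  H_1: rank ker ∂_1 − rank ∂_2 = (9 − 4) − 5 = 0, and the invariant factors of ∂_2 are all 1, so H_1 = 0.
  H_2: rank ker ∂_2 − rank ∂_3 = (6 − 5) − 0 = 1, and there is no ∂_3, so H_2 = Z.

(K is a triangulation of the 2-sphere S^2.)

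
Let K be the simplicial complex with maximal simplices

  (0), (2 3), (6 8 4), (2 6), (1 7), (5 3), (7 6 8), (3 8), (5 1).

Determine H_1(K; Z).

Order the vertices as 0 < 1 < 2 < 3 < 4 < 5 < 6 < 7 < 8. Listing each simplex with vertices in this order, K has dimension 2 with simplices:

  0-simplices (9): [0], [1], [2], [3], [4], [5], [6], [7], [8]
  1-simplices (11): [1,5], [1,7], [2,3], [2,6], [3,5], [3,8], [4,6], [4,8], [6,7], [6,8], [7,8]
  2-simplices (2): [4,6,8], [6,7,8]

so the chain groups are C_0 ≅ Z^9, C_1 ≅ Z^11, C_2 ≅ Z^2.

The boundary map ∂_1: C_1 → C_0 maps an edge to its endpoints' difference, ∂[p,q] = q − p. For instance
  ∂[6,8] = [8] − [6].
This gives a 9×11 integer matrix of rank 7; reducing to Smith normal form yields diagonal entries (1,1,1,1,1,1,1).

The boundary map ∂_2: C_2 → C_1 acts by ∂[p,q,r] = [q,r] − [p,r] + [p,q]. For instance
  ∂[6,7,8] = [7,8] − [6,8] + [6,7],
  ∂[4,6,8] = [6,8] − [4,8] + [4,6].
This gives a 11×2 integer matrix of rank 2; reducing to Smith normal form yields diagonal entries (1,1).

Reading off H_k = ker ∂_k / im ∂_{k+1}:

  H_1: rank ker ∂_1 − rank ∂_2 = (11 − 7) − 2 = 2, and the invariant factors of ∂_2 are all 1, so H_1 = Z^2.

H_1 ≅ Z^2.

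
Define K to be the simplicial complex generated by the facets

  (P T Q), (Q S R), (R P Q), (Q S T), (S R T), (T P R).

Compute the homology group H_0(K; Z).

Fix the vertex order P < Q < R < S < T and write every simplex with vertices in increasing order. Then dim K = 2 and the simplices of K are:

  0-simplices (5): P, Q, R, S, T
  1-simplices (9): PQ, PR, PT, QR, QS, QT, RS, RT, ST
  2-simplices (6): PQR, PQT, PRT, QRS, QST, RST

so the chain groups are C_0 ≅ Z^5, C_1 ≅ Z^9, C_2 ≅ Z^6.

∂_1: C_1 → C_0 maps an edge to its endpoints' difference, ∂[p,q] = q − p. For instance
  ∂RS = S − R.
As a 5×9 matrix over Z this has rank 4, with invariant factors (1,1,1,1).

Boundary ∂_2: C_2 → C_1 acts by ∂[p,q,r] = [q,r] − [p,r] + [p,q]. For instance
  ∂PRT = RT − PT + PR,
  ∂QST = ST − QT + QS.
The 9×6 boundary matrix has rank 5 and Smith normal form diag(1,1,1,1,1).

Reading off H_k = ker ∂_k / im ∂_{k+1}:

  H_0: rank C_0 − rank ∂_1 = 5 − 4 = 1, and the invariant factors of ∂_1 are all 1, so H_0 = Z.

H_0 ≅ Z.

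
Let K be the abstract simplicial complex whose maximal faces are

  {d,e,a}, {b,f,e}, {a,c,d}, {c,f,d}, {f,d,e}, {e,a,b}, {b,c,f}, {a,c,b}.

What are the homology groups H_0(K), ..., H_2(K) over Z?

H_0 = Z,  H_1 = 0,  H_2 = Z.

Order the vertices as a < b < c < d < e < f. Listing each simplex with vertices in this order, K has dimension 2 with simplices:

  0-simplices (6): a, b, c, d, e, f
  1-simplices (12): ab, ac, ad, ae, bc, be, bf, cd, cf, de, df, ef
  2-simplices (8): abc, abe, acd, ade, bcf, bef, cdf, def

Hence C_0 ≅ Z^6, C_1 ≅ Z^12, C_2 ≅ Z^8.

∂_1: C_1 → C_0 is given by ∂[p,q] = [q] − [p]. For instance
  ∂bf = f − b.
The resulting 6×12 matrix has rank 5, and its Smith normal form has invariant factors (1,1,1,1,1).

The boundary map ∂_2: C_2 → C_1 acts by ∂[p,q,r] = [q,r] − [p,r] + [p,q]. For instance
  ∂def = ef − df + de,
  ∂abc = bc − ac + ab.
The 12×8 boundary matrix has rank 7 and Smith normal form diag(1,1,1,1,1,1,1).

Reading off H_k = ker ∂_k / im ∂_{k+1}:

  H_0: rank C_0 − rank ∂_1 = 6 − 5 = 1, and the invariant factors of ∂_1 are all 1, so H_0 ≅ Z.
  H_1: rank ker ∂_1 − rank ∂_2 = (12 − 5) − 7 = 0, and the invariant factors of ∂_2 are all 1, so H_1 ≅ 0.
  H_2: rank ker ∂_2 − rank ∂_3 = (8 − 7) − 0 = 1, and there is no ∂_3, so H_2 ≅ Z.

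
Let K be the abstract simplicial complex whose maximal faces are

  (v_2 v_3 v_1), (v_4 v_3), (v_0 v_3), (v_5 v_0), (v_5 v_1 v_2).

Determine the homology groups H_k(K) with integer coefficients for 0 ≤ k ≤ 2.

H_0 ≅ Z,  H_1 ≅ Z,  H_2 = 0.

We work with the vertex ordering v_0 < v_1 < v_2 < v_3 < v_4 < v_5. The simplices of K, each written with vertices in increasing order, are:

  0-simplices (6): [v_0], [v_1], [v_2], [v_3], [v_4], [v_5]
  1-simplices (8): [v_0,v_3], [v_0,v_5], [v_1,v_2], [v_1,v_3], [v_1,v_5], [v_2,v_3], [v_2,v_5], [v_3,v_4]
  2-simplices (2): [v_1,v_2,v_3], [v_1,v_2,v_5]

so the chain groups are C_0 ≅ Z^6, C_1 ≅ Z^8, C_2 ≅ Z^2.

The boundary map ∂_1: C_1 → C_0 maps an edge to its endpoints' difference, ∂[p,q] = q − p. For instance
  ∂[v_0,v_5] = [v_5] − [v_0].
The resulting 6×8 matrix has rank 5, and its Smith normal form has invariant factors (1,1,1,1,1).

The boundary map ∂_2: C_2 → C_1 sends each 2-simplex [p,q,r] to [q,r] − [p,r] + [p,q]. For instance
  ∂[v_1,v_2,v_5] = [v_2,v_5] − [v_1,v_5] + [v_1,v_2],
  ∂[v_1,v_2,v_3] = [v_2,v_3] − [v_1,v_3] + [v_1,v_2].
This gives a 8×2 integer matrix of rank 2; reducing to Smith normal form yields diagonal entries (1,1).

Computing H_k = (kernel of ∂_k) / (image of ∂_{k+1}):

  H_0: rank C_0 − rank ∂_1 = 6 − 5 = 1, and the invariant factors of ∂_1 are all 1, so H_0 = Z.
  H_1: rank ker ∂_1 − rank ∂_2 = (8 − 5) − 2 = 1, and the invariant factors of ∂_2 are all 1, so H_1 = Z.
  H_2: rank ker ∂_2 − rank ∂_3 = (2 − 2) − 0 = 0, and there is no ∂_3, so H_2 = 0.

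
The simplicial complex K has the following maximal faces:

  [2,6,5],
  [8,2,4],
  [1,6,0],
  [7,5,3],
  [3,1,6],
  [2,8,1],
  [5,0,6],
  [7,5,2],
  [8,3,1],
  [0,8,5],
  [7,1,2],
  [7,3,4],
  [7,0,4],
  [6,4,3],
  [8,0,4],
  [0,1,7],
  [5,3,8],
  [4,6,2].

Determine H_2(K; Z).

H_2 = Z.

Take the total order 0 < 1 < 2 < 3 < 4 < 5 < 6 < 7 < 8 on the vertex set. Then K (dimension 2) consists of the simplices:

  0-simplices (9): [0], [1], [2], [3], [4], [5], [6], [7], [8]
  1-simplices (27): (27 of them)
  2-simplices (18): [0,1,6], [0,1,7], [0,4,7], [0,4,8], [0,5,6], [0,5,8], [1,2,7], [1,2,8], [1,3,6], [1,3,8], [2,4,6], [2,4,8], [2,5,6], [2,5,7], [3,4,6], [3,4,7], [3,5,7], [3,5,8]

Hence C_0 ≅ Z^9, C_1 ≅ Z^27, C_2 ≅ Z^18.

∂_1: C_1 → C_0 is given by ∂[p,q] = [q] − [p]. For instance
  ∂[2,5] = [5] − [2].
The 9×27 boundary matrix has rank 8 and Smith normal form diag(1,1,1,1,1,1,1,1).

∂_2: C_2 → C_1 acts by ∂[p,q,r] = [q,r] − [p,r] + [p,q]. For instance
  ∂[2,5,7] = [5,7] − [2,7] + [2,5],
  ∂[0,4,8] = [4,8] − [0,8] + [0,4].
The 27×18 boundary matrix has rank 17 and Smith normal form diag(1,1,1,1,1,1,1,1,1,1,1,1,1,1,1,1,1).

Computing H_k = (kernel of ∂_k) / (image of ∂_{k+1}):

  H_2: rank ker ∂_2 − rank ∂_3 = (18 − 17) − 0 = 1, and there is no ∂_3, so H_2 = Z.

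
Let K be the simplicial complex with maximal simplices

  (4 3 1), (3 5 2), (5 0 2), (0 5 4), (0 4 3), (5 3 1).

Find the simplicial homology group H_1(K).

H_1 ≅ Z.

Fix the vertex order 0 < 1 < 2 < 3 < 4 < 5 and write every simplex with vertices in increasing order. Then dim K = 2 and the simplices of K are:

  0-simplices (6): [0], [1], [2], [3], [4], [5]
  1-simplices (12): [0,2], [0,3], [0,4], [0,5], [1,3], [1,4], [1,5], [2,3], [2,5], [3,4], [3,5], [4,5]
  2-simplices (6): [0,2,5], [0,3,4], [0,4,5], [1,3,4], [1,3,5], [2,3,5]

Hence C_0 ≅ Z^6, C_1 ≅ Z^12, C_2 ≅ Z^6.

∂_1: C_1 → C_0 sends each edge [p,q] (with p < q) to q − p. For instance
  ∂[2,5] = [5] − [2].
The 6×12 boundary matrix has rank 5 and Smith normal form diag(1,1,1,1,1).

∂_2: C_2 → C_1 sends each 2-simplex [p,q,r] to [q,r] − [p,r] + [p,q]. For instance
  ∂[2,3,5] = [3,5] − [2,5] + [2,3],
  ∂[1,3,4] = [3,4] − [1,4] + [1,3].
The 12×6 boundary matrix has rank 6 and Smith normal form diag(1,1,1,1,1,1).

Reading off H_k = ker ∂_k / im ∂_{k+1}:

  H_1: rank ker ∂_1 − rank ∂_2 = (12 − 5) − 6 = 1, and the invariant factors of ∂_2 are all 1, so H_1 ≅ Z.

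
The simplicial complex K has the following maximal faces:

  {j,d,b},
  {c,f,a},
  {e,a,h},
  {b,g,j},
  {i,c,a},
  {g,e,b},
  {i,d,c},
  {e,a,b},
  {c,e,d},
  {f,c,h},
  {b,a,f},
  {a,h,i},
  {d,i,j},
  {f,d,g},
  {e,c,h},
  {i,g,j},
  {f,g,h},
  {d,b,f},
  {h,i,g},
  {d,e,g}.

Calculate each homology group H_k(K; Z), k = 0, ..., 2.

Fix the vertex order a < b < c < d < e < f < g < h < i < j and write every simplex with vertices in increasing order. Then dim K = 2 and the simplices of K are:

  0-simplices (10): a, b, c, d, e, f, g, h, i, j
  1-simplices (30): ab, ac, ae, af, ah, ai, bd, be, bf, bg, bj, cd, ce, cf, ch, ci, de, df, dg, di, dj, eg, eh, fg, fh, gh, gi, gj, hi, ij
  2-simplices (20): abe, abf, acf, aci, aeh, ahi, bdf, bdj, beg, bgj, cde, cdi, ceh, cfh, deg, dfg, dij, fgh, ghi, gij

so the chain groups are C_0 ≅ Z^10, C_1 ≅ Z^30, C_2 ≅ Z^20.

The boundary map ∂_1: C_1 → C_0 maps an edge to its endpoints' difference, ∂[p,q] = q − p. For instance
  ∂bf = f − b.
As a 10×30 matrix over Z this has rank 9, with invariant factors (1,1,1,1,1,1,1,1,1).

Boundary ∂_2: C_2 → C_1 maps a triangle to the signed sum of its edges. For instance
  ∂ghi = hi − gi + gh,
  ∂acf = cf − af + ac.
The 30×20 boundary matrix has rank 20 and Smith normal form diag(1,1,1,1,1,1,1,1,1,1,1,1,1,1,1,1,1,1,1,2).

From H_k ≅ ker(∂_k) / im(∂_{k+1}) we obtain:

  H_0: rank C_0 − rank ∂_1 = 10 − 9 = 1, and the invariant factors of ∂_1 are all 1, so H_0 ≅ Z.
  H_1: rank ker ∂_1 − rank ∂_2 = (30 − 9) − 20 = 1, and ∂_2 has invariant factor 2 > 1, so H_1 ≅ Z ⊕ Z/2.
  H_2: rank ker ∂_2 − rank ∂_3 = (20 − 20) − 0 = 0, and there is no ∂_3, so H_2 ≅ 0.

(K is a triangulation of the Klein bottle.)

H_0 ≅ Z,  H_1 ≅ Z ⊕ Z/2,  H_2 = 0.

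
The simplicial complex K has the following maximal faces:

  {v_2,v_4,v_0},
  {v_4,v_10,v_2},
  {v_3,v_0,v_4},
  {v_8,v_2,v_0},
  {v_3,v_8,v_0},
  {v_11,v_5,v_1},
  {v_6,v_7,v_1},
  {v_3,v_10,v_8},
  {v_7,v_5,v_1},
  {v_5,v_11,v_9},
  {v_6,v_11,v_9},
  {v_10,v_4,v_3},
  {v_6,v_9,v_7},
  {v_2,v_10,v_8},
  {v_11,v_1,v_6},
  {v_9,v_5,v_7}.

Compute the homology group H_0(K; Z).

H_0 = Z^2.

Take the total order v_0 < v_1 < v_2 < v_3 < v_4 < v_5 < v_6 < v_7 < v_8 < v_9 < v_10 < v_11 on the vertex set. Then K (dimension 2) consists of the simplices:

  0-simplices (12): [v_0], [v_1], [v_2], [v_3], [v_4], [v_5], [v_6], [v_7], [v_8], [v_9], [v_10], [v_11]
  1-simplices (24): (24 of them)
  2-simplices (16): (16 of them)

so the chain groups are C_0 ≅ Z^12, C_1 ≅ Z^24, C_2 ≅ Z^16.

∂_1: C_1 → C_0 sends each edge [p,q] (with p < q) to q − p.
This gives a 12×24 integer matrix of rank 10; reducing to Smith normal form yields diagonal entries (1,1,1,1,1,1,1,1,1,1).

The boundary map ∂_2: C_2 → C_1 maps a triangle to the signed sum of its edges. For instance
  ∂[v_0,v_3,v_8] = [v_3,v_8] − [v_0,v_8] + [v_0,v_3],
  ∂[v_5,v_9,v_11] = [v_9,v_11] − [v_5,v_11] + [v_5,v_9].
This gives a 24×16 integer matrix of rank 14; reducing to Smith normal form yields diagonal entries (1,1,1,1,1,1,1,1,1,1,1,1,1,1).

Computing H_k = (kernel of ∂_k) / (image of ∂_{k+1}):

  H_0: rank C_0 − rank ∂_1 = 12 − 10 = 2, and the invariant factors of ∂_1 are all 1, so H_0 ≅ Z^2.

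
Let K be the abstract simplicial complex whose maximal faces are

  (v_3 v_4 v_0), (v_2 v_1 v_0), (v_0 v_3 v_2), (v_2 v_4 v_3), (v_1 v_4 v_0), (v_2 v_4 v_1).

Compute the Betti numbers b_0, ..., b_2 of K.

b_0 = 1, b_1 = 0, b_2 = 1.

We work with the vertex ordering v_0 < v_1 < v_2 < v_3 < v_4. The simplices of K, each written with vertices in increasing order, are:

  0-simplices (5): [v_0], [v_1], [v_2], [v_3], [v_4]
  1-simplices (9): [v_0,v_1], [v_0,v_2], [v_0,v_3], [v_0,v_4], [v_1,v_2], [v_1,v_4], [v_2,v_3], [v_2,v_4], [v_3,v_4]
  2-simplices (6): [v_0,v_1,v_2], [v_0,v_1,v_4], [v_0,v_2,v_3], [v_0,v_3,v_4], [v_1,v_2,v_4], [v_2,v_3,v_4]

so the chain groups are C_0 ≅ Z^5, C_1 ≅ Z^9, C_2 ≅ Z^6.

∂_1: C_1 → C_0 sends each edge [p,q] (with p < q) to q − p. For instance
  ∂[v_0,v_4] = [v_4] − [v_0].
As a 5×9 matrix over Z this has rank 4, with invariant factors (1,1,1,1).

∂_2: C_2 → C_1 maps a triangle to the signed sum of its edges. For instance
  ∂[v_0,v_1,v_2] = [v_1,v_2] − [v_0,v_2] + [v_0,v_1],
  ∂[v_0,v_2,v_3] = [v_2,v_3] − [v_0,v_3] + [v_0,v_2].
The 9×6 boundary matrix has rank 5 and Smith normal form diag(1,1,1,1,1).

Now H_k = ker ∂_k / im ∂_{k+1}, so:

  H_0: rank C_0 − rank ∂_1 = 5 − 4 = 1, and the invariant factors of ∂_1 are all 1, so H_0 ≅ Z.
  H_1: rank ker ∂_1 − rank ∂_2 = (9 − 4) − 5 = 0, and the invariant factors of ∂_2 are all 1, so H_1 ≅ 0.
  H_2: rank ker ∂_2 − rank ∂_3 = (6 − 5) − 0 = 1, and there is no ∂_3, so H_2 ≅ Z.

Hence the Betti numbers are b_0 = 1, b_1 = 0, b_2 = 1.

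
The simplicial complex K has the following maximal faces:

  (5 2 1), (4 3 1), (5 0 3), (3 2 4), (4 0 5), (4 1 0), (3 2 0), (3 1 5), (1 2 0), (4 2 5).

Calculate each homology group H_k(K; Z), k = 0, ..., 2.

Fix the vertex order 0 < 1 < 2 < 3 < 4 < 5 and write every simplex with vertices in increasing order. Then dim K = 2 and the simplices of K are:

  0-simplices (6): [0], [1], [2], [3], [4], [5]
  1-simplices (15): [0,1], [0,2], [0,3], [0,4], [0,5], [1,2], [1,3], [1,4], [1,5], [2,3], [2,4], [2,5], [3,4], [3,5], [4,5]
  2-simplices (10): [0,1,2], [0,1,4], [0,2,3], [0,3,5], [0,4,5], [1,2,5], [1,3,4], [1,3,5], [2,3,4], [2,4,5]

Hence C_0 ≅ Z^6, C_1 ≅ Z^15, C_2 ≅ Z^10.

∂_1: C_1 → C_0 is given by ∂[p,q] = [q] − [p].
The 6×15 boundary matrix has rank 5 and Smith normal form diag(1,1,1,1,1).

Boundary ∂_2: C_2 → C_1 acts by ∂[p,q,r] = [q,r] − [p,r] + [p,q]. For instance
  ∂[1,2,5] = [2,5] − [1,5] + [1,2],
  ∂[1,3,5] = [3,5] − [1,5] + [1,3].
The resulting 15×10 matrix has rank 10, and its Smith normal form has invariant factors (1,1,1,1,1,1,1,1,1,2).

From H_k ≅ ker(∂_k) / im(∂_{k+1}) we obtain:

  H_0: rank C_0 − rank ∂_1 = 6 − 5 = 1, and the invariant factors of ∂_1 are all 1, so H_0 ≅ Z.
  H_1: rank ker ∂_1 − rank ∂_2 = (15 − 5) − 10 = 0, and ∂_2 has invariant factor 2 > 1, so H_1 ≅ Z/2Z.
  H_2: rank ker ∂_2 − rank ∂_3 = (10 − 10) − 0 = 0, and there is no ∂_3, so H_2 ≅ 0.

H_0 = Z,  H_1 = Z/2Z,  H_2 = 0.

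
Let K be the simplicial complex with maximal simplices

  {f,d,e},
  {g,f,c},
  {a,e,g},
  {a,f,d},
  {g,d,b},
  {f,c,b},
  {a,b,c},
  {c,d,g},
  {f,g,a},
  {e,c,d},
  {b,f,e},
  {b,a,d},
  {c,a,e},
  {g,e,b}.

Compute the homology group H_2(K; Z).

H_2 ≅ Z.

Order the vertices as a < b < c < d < e < f < g. Listing each simplex with vertices in this order, K has dimension 2 with simplices:

  0-simplices (7): a, b, c, d, e, f, g
  1-simplices (21): ab, ac, ad, ae, af, ag, bc, bd, be, bf, bg, cd, ce, cf, cg, de, df, dg, ef, eg, fg
  2-simplices (14): abc, abd, ace, adf, aeg, afg, bcf, bdg, bef, beg, cde, cdg, cfg, def

giving chain groups C_0 ≅ Z^7, C_1 ≅ Z^21, C_2 ≅ Z^14.

Boundary ∂_1: C_1 → C_0 is given by ∂[p,q] = [q] − [p].
The resulting 7×21 matrix has rank 6, and its Smith normal form has invariant factors (1,1,1,1,1,1).

∂_2: C_2 → C_1 acts by ∂[p,q,r] = [q,r] − [p,r] + [p,q]. For instance
  ∂beg = eg − bg + be,
  ∂cdg = dg − cg + cd.
The 21×14 boundary matrix has rank 13 and Smith normal form diag(1,1,1,1,1,1,1,1,1,1,1,1,1).

Reading off H_k = ker ∂_k / im ∂_{k+1}:

  H_2: rank ker ∂_2 − rank ∂_3 = (14 − 13) − 0 = 1, and there is no ∂_3, so H_2 ≅ Z.

(K is a triangulation of the torus T^2.)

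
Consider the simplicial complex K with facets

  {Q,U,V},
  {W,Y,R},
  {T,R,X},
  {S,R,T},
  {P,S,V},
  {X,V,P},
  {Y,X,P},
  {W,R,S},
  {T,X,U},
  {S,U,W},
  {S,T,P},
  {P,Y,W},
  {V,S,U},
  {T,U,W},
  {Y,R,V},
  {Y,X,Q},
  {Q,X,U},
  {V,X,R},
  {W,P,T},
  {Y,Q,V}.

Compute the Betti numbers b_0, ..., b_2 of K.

We work with the vertex ordering P < Q < R < S < T < U < V < W < X < Y. The simplices of K, each written with vertices in increasing order, are:

  0-simplices (10): P, Q, R, S, T, U, V, W, X, Y
  1-simplices (30): PS, PT, PV, PW, PX, PY, QU, QV, QX, QY, RS, RT, RV, RW, RX, RY, ST, SU, SV, SW, TU, TW, TX, UV, UW, UX, VX, VY, WY, XY
  2-simplices (20): PST, PSV, PTW, PVX, PWY, PXY, QUV, QUX, QVY, QXY, RST, RSW, RTX, RVX, RVY, RWY, SUV, SUW, TUW, TUX

so the chain groups are C_0 ≅ Z^10, C_1 ≅ Z^30, C_2 ≅ Z^20.

∂_1: C_1 → C_0 maps an edge to its endpoints' difference, ∂[p,q] = q − p.
As a 10×30 matrix over Z this has rank 9, with invariant factors (1,1,1,1,1,1,1,1,1).

The boundary map ∂_2: C_2 → C_1 sends each 2-simplex [p,q,r] to [q,r] − [p,r] + [p,q]. For instance
  ∂SUW = UW − SW + SU,
  ∂TUW = UW − TW + TU.
As a 30×20 matrix over Z this has rank 20, with invariant factors (1,1,1,1,1,1,1,1,1,1,1,1,1,1,1,1,1,1,1,2).

Now H_k = ker ∂_k / im ∂_{k+1}, so:

  H_0: rank C_0 − rank ∂_1 = 10 − 9 = 1, and the invariant factors of ∂_1 are all 1, so H_0 = Z.
  H_1: rank ker ∂_1 − rank ∂_2 = (30 − 9) − 20 = 1, and ∂_2 has invariant factor 2 > 1, so H_1 = Z ⊕ Z/2.
  H_2: rank ker ∂_2 − rank ∂_3 = (20 − 20) − 0 = 0, and there is no ∂_3, so H_2 = 0.

As a check, the Euler characteristic is 10 − 30 + 20 = 0, which agrees with 1 − 1 + 0 = 0.
(K is a triangulation of the Klein bottle.)

Hence the Betti numbers are b_0 = 1, b_1 = 1, b_2 = 0.

b_0 = 1, b_1 = 1, b_2 = 0.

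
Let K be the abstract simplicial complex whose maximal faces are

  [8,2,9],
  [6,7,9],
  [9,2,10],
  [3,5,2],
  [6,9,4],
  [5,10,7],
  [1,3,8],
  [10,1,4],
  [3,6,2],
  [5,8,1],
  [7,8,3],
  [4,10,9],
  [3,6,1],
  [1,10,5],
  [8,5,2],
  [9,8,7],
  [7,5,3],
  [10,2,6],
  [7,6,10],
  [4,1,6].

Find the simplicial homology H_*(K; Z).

Order the vertices as 1 < 2 < 3 < 4 < 5 < 6 < 7 < 8 < 9 < 10. Listing each simplex with vertices in this order, K has dimension 2 with simplices:

  0-simplices (10): [1], [2], [3], [4], [5], [6], [7], [8], [9], [10]
  1-simplices (30): (30 of them)
  2-simplices (20): (20 of them)

giving chain groups C_0 ≅ Z^10, C_1 ≅ Z^30, C_2 ≅ Z^20.

Boundary ∂_1: C_1 → C_0 sends each edge [p,q] (with p < q) to q − p. For instance
  ∂[6,10] = [10] − [6].
This gives a 10×30 integer matrix of rank 9; reducing to Smith normal form yields diagonal entries (1,1,1,1,1,1,1,1,1).

The boundary map ∂_2: C_2 → C_1 acts by ∂[p,q,r] = [q,r] − [p,r] + [p,q]. For instance
  ∂[1,4,10] = [4,10] − [1,10] + [1,4],
  ∂[1,5,8] = [5,8] − [1,8] + [1,5].
As a 30×20 matrix over Z this has rank 20, with invariant factors (1,1,1,1,1,1,1,1,1,1,1,1,1,1,1,1,1,1,1,2).

Now H_k = ker ∂_k / im ∂_{k+1}, so:

  H_0: rank C_0 − rank ∂_1 = 10 − 9 = 1, and the invariant factors of ∂_1 are all 1, so H_0 ≅ Z.
  H_1: rank ker ∂_1 − rank ∂_2 = (30 − 9) − 20 = 1, and ∂_2 has invariant factor 2 > 1, so H_1 ≅ Z × Z/2.
  H_2: rank ker ∂_2 − rank ∂_3 = (20 − 20) − 0 = 0, and there is no ∂_3, so H_2 ≅ 0.

(K is a triangulation of the Klein bottle.)

H_0 = Z,  H_1 = Z × Z/2,  H_2 = 0.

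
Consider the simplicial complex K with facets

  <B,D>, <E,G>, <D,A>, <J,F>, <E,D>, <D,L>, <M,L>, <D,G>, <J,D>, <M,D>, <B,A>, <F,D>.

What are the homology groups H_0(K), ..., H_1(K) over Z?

H_0 = Z,  H_1 = Z^4.

K has 9 vertices, 12 edges.
rank ∂_0 = 0, rank ∂_1 = 8 ⇒ b_0 = 9 − 0 − 8 = 1; all invariant factors of ∂_1 are 1 so no torsion. So H_0 = Z.
rank ∂_1 = 8, rank ∂_2 = 0 ⇒ b_1 = 12 − 8 − 0 = 4. So H_1 = Z^4.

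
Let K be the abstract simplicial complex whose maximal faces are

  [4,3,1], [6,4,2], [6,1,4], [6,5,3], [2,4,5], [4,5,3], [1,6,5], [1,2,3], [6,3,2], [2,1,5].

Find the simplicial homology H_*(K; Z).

H_0 = Z,  H_1 = Z/2,  H_2 = 0.

Order the vertices as 1 < 2 < 3 < 4 < 5 < 6. Listing each simplex with vertices in this order, K has dimension 2 with simplices:

  0-simplices (6): [1], [2], [3], [4], [5], [6]
  1-simplices (15): [1,2], [1,3], [1,4], [1,5], [1,6], [2,3], [2,4], [2,5], [2,6], [3,4], [3,5], [3,6], [4,5], [4,6], [5,6]
  2-simplices (10): [1,2,3], [1,2,5], [1,3,4], [1,4,6], [1,5,6], [2,3,6], [2,4,5], [2,4,6], [3,4,5], [3,5,6]

Hence C_0 ≅ Z^6, C_1 ≅ Z^15, C_2 ≅ Z^10.

Boundary ∂_1: C_1 → C_0 maps an edge to its endpoints' difference, ∂[p,q] = q − p.
The 6×15 boundary matrix has rank 5 and Smith normal form diag(1,1,1,1,1).

∂_2: C_2 → C_1 maps a triangle to the signed sum of its edges. For instance
  ∂[2,4,6] = [4,6] − [2,6] + [2,4],
  ∂[1,5,6] = [5,6] − [1,6] + [1,5].
The 15×10 boundary matrix has rank 10 and Smith normal form diag(1,1,1,1,1,1,1,1,1,2).

Reading off H_k = ker ∂_k / im ∂_{k+1}:

  H_0: rank C_0 − rank ∂_1 = 6 − 5 = 1, and the invariant factors of ∂_1 are all 1, so H_0 = Z.
  H_1: rank ker ∂_1 − rank ∂_2 = (15 − 5) − 10 = 0, and ∂_2 has invariant factor 2 > 1, so H_1 = Z/2.
  H_2: rank ker ∂_2 − rank ∂_3 = (10 − 10) − 0 = 0, and there is no ∂_3, so H_2 = 0.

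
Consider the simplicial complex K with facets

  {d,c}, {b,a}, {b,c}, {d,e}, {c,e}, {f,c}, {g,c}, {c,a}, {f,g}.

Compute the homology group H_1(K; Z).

H_1 = Z^3.

We work with the vertex ordering a < b < c < d < e < f < g. The simplices of K, each written with vertices in increasing order, are:

  0-simplices (7): a, b, c, d, e, f, g
  1-simplices (9): ab, ac, bc, cd, ce, cf, cg, de, fg

Hence C_0 ≅ Z^7, C_1 ≅ Z^9.

The boundary map ∂_1: C_1 → C_0 maps an edge to its endpoints' difference, ∂[p,q] = q − p. For instance
  ∂ab = b − a.
As a 7×9 matrix over Z this has rank 6, with invariant factors (1,1,1,1,1,1).

Computing H_k = (kernel of ∂_k) / (image of ∂_{k+1}):

  H_1: rank ker ∂_1 − rank ∂_2 = (9 − 6) − 0 = 3, and there is no ∂_2, so H_1 ≅ Z^3.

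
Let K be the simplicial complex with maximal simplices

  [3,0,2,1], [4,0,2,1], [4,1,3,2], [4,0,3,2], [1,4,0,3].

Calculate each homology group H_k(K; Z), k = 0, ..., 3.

K has 5 vertices, 10 edges, 10 triangles, 5 3-simplices.
rank ∂_0 = 0, rank ∂_1 = 4 ⇒ b_0 = 5 − 0 − 4 = 1; all invariant factors of ∂_1 are 1 so no torsion. So H_0 ≅ Z.
rank ∂_1 = 4, rank ∂_2 = 6 ⇒ b_1 = 10 − 4 − 6 = 0; all invariant factors of ∂_2 are 1 so no torsion. So H_1 ≅ 0.
rank ∂_2 = 6, rank ∂_3 = 4 ⇒ b_2 = 10 − 6 − 4 = 0; all invariant factors of ∂_3 are 1 so no torsion. So H_2 ≅ 0.
rank ∂_3 = 4, rank ∂_4 = 0 ⇒ b_3 = 5 − 4 − 0 = 1. So H_3 ≅ Z.

H_0 = Z,  H_1 = 0,  H_2 = 0,  H_3 = Z.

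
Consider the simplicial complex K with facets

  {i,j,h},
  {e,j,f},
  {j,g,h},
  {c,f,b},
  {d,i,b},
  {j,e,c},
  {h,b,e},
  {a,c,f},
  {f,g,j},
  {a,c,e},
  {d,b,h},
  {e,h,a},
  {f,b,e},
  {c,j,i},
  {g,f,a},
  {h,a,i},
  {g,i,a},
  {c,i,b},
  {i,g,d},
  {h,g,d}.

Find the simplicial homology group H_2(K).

Take the total order a < b < c < d < e < f < g < h < i < j on the vertex set. Then K (dimension 2) consists of the simplices:

  0-simplices (10): a, b, c, d, e, f, g, h, i, j
  1-simplices (30): ac, ae, af, ag, ah, ai, bc, bd, be, bf, bh, bi, ce, cf, ci, cj, dg, dh, di, ef, eh, ej, fg, fj, gh, gi, gj, hi, hj, ij
  2-simplices (20): ace, acf, aeh, afg, agi, ahi, bcf, bci, bdh, bdi, bef, beh, cej, cij, dgh, dgi, efj, fgj, ghj, hij

so the chain groups are C_0 ≅ Z^10, C_1 ≅ Z^30, C_2 ≅ Z^20.

∂_1: C_1 → C_0 sends each edge [p,q] (with p < q) to q − p. For instance
  ∂eh = h − e.
As a 10×30 matrix over Z this has rank 9, with invariant factors (1,1,1,1,1,1,1,1,1).

∂_2: C_2 → C_1 acts by ∂[p,q,r] = [q,r] − [p,r] + [p,q]. For instance
  ∂bdi = di − bi + bd,
  ∂beh = eh − bh + be.
The resulting 30×20 matrix has rank 20, and its Smith normal form has invariant factors (1,1,1,1,1,1,1,1,1,1,1,1,1,1,1,1,1,1,1,2).

Reading off H_k = ker ∂_k / im ∂_{k+1}:

  H_2: rank ker ∂_2 − rank ∂_3 = (20 − 20) − 0 = 0, and there is no ∂_3, so H_2 ≅ 0.

H_2 = 0.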